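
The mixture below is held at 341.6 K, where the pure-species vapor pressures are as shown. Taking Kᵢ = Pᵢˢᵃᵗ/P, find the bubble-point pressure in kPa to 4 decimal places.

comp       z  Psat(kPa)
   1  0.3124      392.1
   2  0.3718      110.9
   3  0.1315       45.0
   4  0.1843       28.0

At the bubble point ψ → 0, so ΣzᵢKᵢ = 1 with Kᵢ = Pᵢˢᵃᵗ/P ⇒ P = ΣzᵢPᵢˢᵃᵗ.
P = 0.3124·392.1 + 0.3718·110.9 + 0.1315·45.0 + 0.1843·28.0 = 174.8026 kPa

Pbub = 174.8026 kPa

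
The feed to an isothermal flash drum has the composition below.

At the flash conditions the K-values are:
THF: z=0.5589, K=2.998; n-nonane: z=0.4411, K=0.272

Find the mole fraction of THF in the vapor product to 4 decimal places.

Binary case is linear: z₁(K₁−1)(1+ψ(K₂−1)) + z₂(K₂−1)(1+ψ(K₁−1)) = 0
⇒ ψ = [z₁(K₁−1)+z₂(K₂−1)] / [−(K₁−1)(K₂−1)] = 0.79556/1.45454 = 0.5469
Compositions from xᵢ = zᵢ/(1+ψ(Kᵢ−1)), yᵢ = Kᵢxᵢ:
  THF: x = 0.2671, y = 0.8006
  n-nonane: x = 0.7329, y = 0.1994

y_THF = 0.8006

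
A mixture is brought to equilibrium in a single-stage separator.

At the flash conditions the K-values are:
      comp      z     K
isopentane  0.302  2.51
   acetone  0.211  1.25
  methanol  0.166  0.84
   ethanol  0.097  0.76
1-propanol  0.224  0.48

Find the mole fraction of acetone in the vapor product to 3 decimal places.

y_acetone = 0.221

Rachford–Rice: g(V/F) = Σ zᵢ(Kᵢ−1)/(1+V/F(Kᵢ−1)) = 0.
g(0) = ΣzᵢKᵢ − 1 = 0.342 and g(1) = 1 − Σzᵢ/Kᵢ = -0.081, so a root lies in (0, 1).
Newton iteration, V/F⁰ = 0.66:
  V/F = 0.660: g = 0.0390, g' = -0.336 → V/F = 0.776
Converged at V/F = 0.776.
Compositions from xᵢ = zᵢ/(1+V/F(Kᵢ−1)), yᵢ = Kᵢxᵢ:
  isopentane: x = 0.139, y = 0.349
  acetone: x = 0.177, y = 0.221
  methanol: x = 0.190, y = 0.159
  ethanol: x = 0.119, y = 0.091
  1-propanol: x = 0.375, y = 0.180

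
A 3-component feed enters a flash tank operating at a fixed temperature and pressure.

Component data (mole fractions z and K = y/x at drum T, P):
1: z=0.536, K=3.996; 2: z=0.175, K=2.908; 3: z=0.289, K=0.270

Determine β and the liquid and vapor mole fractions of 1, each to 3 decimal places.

Newton–Raphson from β = 0.5:
  β = 0.500: g = 0.4815, g' = -1.320 → β = 0.865
Converged at β = 0.865.
Compositions from xᵢ = zᵢ/(1+β(Kᵢ−1)), yᵢ = Kᵢxᵢ:
  1: x = 0.149, y = 0.596
  2: x = 0.066, y = 0.192
  3: x = 0.785, y = 0.212

β = 0.865, x_1 = 0.149, y_1 = 0.596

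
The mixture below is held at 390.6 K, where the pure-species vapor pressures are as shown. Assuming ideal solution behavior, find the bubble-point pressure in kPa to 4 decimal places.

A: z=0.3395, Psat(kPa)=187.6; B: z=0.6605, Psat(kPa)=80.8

Pbub = 117.0586 kPa

At the bubble point ψ → 0, so ΣzᵢKᵢ = 1 with Kᵢ = Pᵢˢᵃᵗ/P ⇒ P = ΣzᵢPᵢˢᵃᵗ.
P = 0.3395·187.6 + 0.6605·80.8 = 117.0586 kPa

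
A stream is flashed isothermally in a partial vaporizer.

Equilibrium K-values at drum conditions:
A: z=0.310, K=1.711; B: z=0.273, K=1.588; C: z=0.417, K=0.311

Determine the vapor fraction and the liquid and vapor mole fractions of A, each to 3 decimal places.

Let ψ = V/F and solve Σ zᵢ(Kᵢ−1)/(1+ψ(Kᵢ−1)) = 0.
Feasibility: ΣzᵢKᵢ = 1.094, Σzᵢ/Kᵢ = 1.694 — both > 1, two phases present.
Newton iteration, ψ⁰ = 0.57:
  ψ = 0.570: g = -0.1960, g' = -0.669 → ψ = 0.277
  ψ = 0.277: g = -0.0329, g' = -0.482 → ψ = 0.209
  ψ = 0.209: g = -0.0006, g' = -0.464 → ψ = 0.207
Converged at ψ = 0.207.
Compositions from xᵢ = zᵢ/(1+ψ(Kᵢ−1)), yᵢ = Kᵢxᵢ:
  A: x = 0.270, y = 0.462
  B: x = 0.243, y = 0.386
  C: x = 0.486, y = 0.151

ψ = 0.207, x_A = 0.270, y_A = 0.462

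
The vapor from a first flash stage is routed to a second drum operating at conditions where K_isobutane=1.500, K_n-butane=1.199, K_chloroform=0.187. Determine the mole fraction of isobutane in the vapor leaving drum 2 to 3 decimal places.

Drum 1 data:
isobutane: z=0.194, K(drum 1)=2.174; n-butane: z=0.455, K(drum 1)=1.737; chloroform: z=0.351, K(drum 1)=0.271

Drum 1:
Rachford–Rice: g(ψ₁) = Σ zᵢ(Kᵢ−1)/(1+ψ₁(Kᵢ−1)) = 0.
Check two-phase: ΣzᵢKᵢ = 1.307 > 1 and Σzᵢ/Kᵢ = 1.646 > 1, so g(0) = 0.307 > 0 and g(1) = -0.646 < 0.
Newton–Raphson from ψ₁ = 0.5:
  ψ₁ = 0.500: g = -0.0141, g' = -0.700 → ψ₁ = 0.480
Converged at ψ₁ = 0.480.
Drum-1 compositions:
  isobutane: x = 0.124, y = 0.270
  n-butane: x = 0.336, y = 0.584
  chloroform: x = 0.540, y = 0.146
Drum-2 feed = drum-1 vapor: z₂ = (0.2698, 0.5839, 0.1463).
Drum 2:
Newton iteration, ψ₂⁰ = 0.38:
  ψ₂ = 0.380: g = 0.0493, g' = -0.270 → ψ₂ = 0.563
  ψ₂ = 0.563: g = -0.0094, g' = -0.388 → ψ₂ = 0.538
Converged at ψ₂ = 0.538.
  isobutane: x = 0.213, y = 0.319
  n-butane: x = 0.527, y = 0.632
  chloroform: x = 0.260, y = 0.049

y_isobutane (drum 2) = 0.319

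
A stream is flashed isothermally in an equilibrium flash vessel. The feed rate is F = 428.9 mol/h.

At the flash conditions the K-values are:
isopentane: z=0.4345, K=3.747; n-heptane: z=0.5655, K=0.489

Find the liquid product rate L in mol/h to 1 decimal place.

Let β = V/F and solve Σ zᵢ(Kᵢ−1)/(1+β(Kᵢ−1)) = 0.
g(0) = ΣzᵢKᵢ − 1 = 0.9046 and g(1) = 1 − Σzᵢ/Kᵢ = -0.2724, so a root lies in (0, 1).
Binary case is linear: z₁(K₁−1)(1+β(K₂−1)) + z₂(K₂−1)(1+β(K₁−1)) = 0
⇒ β = [z₁(K₁−1)+z₂(K₂−1)] / [−(K₁−1)(K₂−1)] = 0.90460/1.40372 = 0.6444
Then V = β·F = 0.6444·428.9 = 276.4 mol/h and L = F − V = 152.5 mol/h.

L = 152.5 mol/h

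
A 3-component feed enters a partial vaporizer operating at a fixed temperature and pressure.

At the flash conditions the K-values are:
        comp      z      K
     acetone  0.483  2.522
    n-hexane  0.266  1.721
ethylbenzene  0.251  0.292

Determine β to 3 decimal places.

β = 0.843

Let β = V/F and solve Σ zᵢ(Kᵢ−1)/(1+β(Kᵢ−1)) = 0.
Check two-phase: ΣzᵢKᵢ = 1.749 > 1 and Σzᵢ/Kᵢ = 1.206 > 1, so g(0) = 0.749 > 0 and g(1) = -0.206 < 0.
Newton–Raphson from β = 0.5:
  β = 0.500: g = 0.2833, g' = -0.737 → β = 0.884
  β = 0.884: g = -0.0449, g' = -1.155 → β = 0.846
  β = 0.846: g = -0.0022, g' = -1.048 → β = 0.843
Converged at β = 0.843.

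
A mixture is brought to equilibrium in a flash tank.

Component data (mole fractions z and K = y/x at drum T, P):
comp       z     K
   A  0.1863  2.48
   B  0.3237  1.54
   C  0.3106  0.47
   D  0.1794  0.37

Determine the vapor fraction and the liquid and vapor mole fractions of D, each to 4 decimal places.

ψ = 0.3126, x_D = 0.2234, y_D = 0.0827

Material balance + equilibrium reduce to Σ zᵢ(Kᵢ−1)/(1+ψ(Kᵢ−1)) = 0.
Check two-phase: ΣzᵢKᵢ = 1.1729 > 1 and Σzᵢ/Kᵢ = 1.4310 > 1, so g(0) = 0.1729 > 0 and g(1) = -0.4310 < 0.
Newton–Raphson from ψ = 0.57:
  ψ = 0.5700: g = -0.12901, g' = -0.5277 → ψ = 0.3255
  ψ = 0.3255: g = -0.00639, g' = -0.4942 → ψ = 0.3126
Converged at ψ = 0.3126.
Compositions from xᵢ = zᵢ/(1+ψ(Kᵢ−1)), yᵢ = Kᵢxᵢ:
  A: x = 0.1274, y = 0.3159
  B: x = 0.2769, y = 0.4265
  C: x = 0.3723, y = 0.1750
  D: x = 0.2234, y = 0.0827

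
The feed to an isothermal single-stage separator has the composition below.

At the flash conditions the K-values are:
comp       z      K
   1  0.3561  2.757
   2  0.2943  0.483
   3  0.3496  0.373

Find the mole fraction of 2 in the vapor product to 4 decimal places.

Newton–Raphson from β = 0.64:
  β = 0.6400: g = -0.29900, g' = -0.8027 → β = 0.2675
  β = 0.2675: g = -0.01431, g' = -0.8131 → β = 0.2499
  β = 0.2499: g = 0.00013, g' = -0.8278 → β = 0.2500
Converged at β = 0.2500.
Compositions from xᵢ = zᵢ/(1+β(Kᵢ−1)), yᵢ = Kᵢxᵢ:
  1: x = 0.2474, y = 0.6821
  2: x = 0.3380, y = 0.1633
  3: x = 0.4146, y = 0.1546

y_2 = 0.1633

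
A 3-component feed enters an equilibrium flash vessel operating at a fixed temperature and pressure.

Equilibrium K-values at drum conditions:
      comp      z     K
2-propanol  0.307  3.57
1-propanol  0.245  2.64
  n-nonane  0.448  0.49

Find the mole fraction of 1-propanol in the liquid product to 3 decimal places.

Newton–Raphson from ψ = 0.33:
  ψ = 0.330: g = 0.4129, g' = -1.040 → ψ = 0.727
  ψ = 0.727: g = 0.0951, g' = -0.678 → ψ = 0.867
  ψ = 0.867: g = 0.0004, g' = -0.681 → ψ = 0.868
Converged at ψ = 0.868.
Compositions from xᵢ = zᵢ/(1+ψ(Kᵢ−1)), yᵢ = Kᵢxᵢ:
  2-propanol: x = 0.095, y = 0.339
  1-propanol: x = 0.101, y = 0.267
  n-nonane: x = 0.804, y = 0.394

x_1-propanol = 0.101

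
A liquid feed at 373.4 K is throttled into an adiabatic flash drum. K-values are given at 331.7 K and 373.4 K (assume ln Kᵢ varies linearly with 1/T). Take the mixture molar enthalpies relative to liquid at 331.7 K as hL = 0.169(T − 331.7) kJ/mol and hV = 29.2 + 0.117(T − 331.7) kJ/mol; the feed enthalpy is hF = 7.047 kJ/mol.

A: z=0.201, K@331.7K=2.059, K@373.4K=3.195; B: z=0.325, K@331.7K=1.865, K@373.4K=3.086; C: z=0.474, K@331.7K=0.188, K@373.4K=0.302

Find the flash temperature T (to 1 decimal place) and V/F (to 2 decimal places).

T = 336.8 K, V/F = 0.21

Adiabatic flash: solve Rachford–Rice at each trial T, then check hF = ψ·hV(T) + (1−ψ)·hL(T).
  T = 331.7 K: K = (2.059, 1.865, 0.188), RR gives ψ = 0.142, H_out = 4.160 kJ/mol
  T = 373.4 K: K = (3.195, 3.086, 0.302), RR gives ψ = 0.531, H_out = 21.394 kJ/mol
  T = 352.5 K: K = (2.597, 2.434, 0.242), RR gives ψ = 0.376, H_out = 14.097 kJ/mol
  T = 342.1 K: K = (2.321, 2.139, 0.214), RR gives ψ = 0.276, H_out = 9.678 kJ/mol
  T = 336.9 K: K = (2.188, 1.999, 0.201), RR gives ψ = 0.215, H_out = 7.102 kJ/mol
  T = 334.3 K: K = (2.123, 1.932, 0.194), RR gives ψ = 0.180, H_out = 5.685 kJ/mol
  T = 335.6 K: K = (2.155, 1.965, 0.198), RR gives ψ = 0.198, H_out = 6.405 kJ/mol
Linear interpolation between T = 335.6 (H_out = 6.405) and T = 336.9 (H_out = 7.102) on hF = 7.047 gives T ≈ 336.8 K, at which ψ = 0.21.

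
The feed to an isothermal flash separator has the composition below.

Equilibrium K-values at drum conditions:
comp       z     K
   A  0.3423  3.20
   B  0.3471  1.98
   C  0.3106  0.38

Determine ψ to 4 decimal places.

ψ = 0.8975

Newton–Raphson from ψ = 0.48:
  ψ = 0.4800: g = 0.32345, g' = -0.7881 → ψ = 0.8904
  ψ = 0.8904: g = 0.00626, g' = -0.8793 → ψ = 0.8975
Converged at ψ = 0.8975.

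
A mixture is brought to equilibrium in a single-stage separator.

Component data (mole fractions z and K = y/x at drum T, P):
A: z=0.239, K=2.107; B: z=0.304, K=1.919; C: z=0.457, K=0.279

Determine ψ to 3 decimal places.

ψ = 0.296

Rachford–Rice: g(ψ) = Σ zᵢ(Kᵢ−1)/(1+ψ(Kᵢ−1)) = 0.
g(0) = ΣzᵢKᵢ − 1 = 0.214 and g(1) = 1 − Σzᵢ/Kᵢ = -0.910, so a root lies in (0, 1).
Newton iteration, ψ⁰ = 0.5:
  ψ = 0.500: g = -0.1535, g' = -0.823 → ψ = 0.313
  ψ = 0.313: g = -0.0124, g' = -0.713 → ψ = 0.296
Converged at ψ = 0.296.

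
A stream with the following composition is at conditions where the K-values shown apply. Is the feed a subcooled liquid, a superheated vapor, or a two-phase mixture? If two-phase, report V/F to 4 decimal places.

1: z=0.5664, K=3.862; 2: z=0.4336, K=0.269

ΣzᵢKᵢ = 2.3041; Σzᵢ/Kᵢ = 1.7586.
Both exceed 1, so a two-phase solution exists.
Rachford–Rice: g(ψ) = Σ zᵢ(Kᵢ−1)/(1+ψ(Kᵢ−1)) = 0.
Binary case is linear: z₁(K₁−1)(1+ψ(K₂−1)) + z₂(K₂−1)(1+ψ(K₁−1)) = 0
⇒ ψ = [z₁(K₁−1)+z₂(K₂−1)] / [−(K₁−1)(K₂−1)] = 1.30408/2.09212 = 0.6233

two-phase, V/F = 0.6233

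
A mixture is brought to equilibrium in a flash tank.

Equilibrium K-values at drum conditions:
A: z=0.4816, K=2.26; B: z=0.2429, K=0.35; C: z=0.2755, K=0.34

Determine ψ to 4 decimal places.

ψ = 0.3235

Material balance + equilibrium reduce to Σ zᵢ(Kᵢ−1)/(1+ψ(Kᵢ−1)) = 0.
Check two-phase: ΣzᵢKᵢ = 1.2671 > 1 and Σzᵢ/Kᵢ = 1.7174 > 1, so g(0) = 0.2671 > 0 and g(1) = -0.7174 < 0.
Newton iteration, ψ⁰ = 0.5:
  ψ = 0.5000: g = -0.13301, g' = -0.7804 → ψ = 0.3295
  ψ = 0.3295: g = -0.00452, g' = -0.7439 → ψ = 0.3235
Converged at ψ = 0.3235.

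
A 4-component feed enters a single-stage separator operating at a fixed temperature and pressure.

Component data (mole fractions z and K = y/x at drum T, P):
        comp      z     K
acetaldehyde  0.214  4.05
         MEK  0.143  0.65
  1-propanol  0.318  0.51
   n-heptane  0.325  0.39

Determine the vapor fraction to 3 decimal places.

ψ = 0.157

Let ψ = V/F and solve Σ zᵢ(Kᵢ−1)/(1+ψ(Kᵢ−1)) = 0.
g(0) = ΣzᵢKᵢ − 1 = 0.249 and g(1) = 1 − Σzᵢ/Kᵢ = -0.730, so a root lies in (0, 1).
Iterate (Newton) starting at ψ = 0.36:
  ψ = 0.360: g = -0.1894, g' = -0.786 → ψ = 0.119
  ψ = 0.119: g = 0.0472, g' = -1.317 → ψ = 0.155
  ψ = 0.155: g = 0.0027, g' = -1.174 → ψ = 0.157
Converged at ψ = 0.157.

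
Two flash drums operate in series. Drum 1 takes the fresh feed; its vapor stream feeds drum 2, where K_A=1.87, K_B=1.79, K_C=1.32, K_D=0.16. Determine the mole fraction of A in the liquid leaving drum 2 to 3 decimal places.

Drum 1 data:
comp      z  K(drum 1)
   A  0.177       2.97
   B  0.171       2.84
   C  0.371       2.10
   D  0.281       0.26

x_A (drum 2) = 0.131

Drum 1:
Iterate (Newton) starting at ψ₁ = 0.5:
  ψ₁ = 0.500: g = 0.2728, g' = -0.906 → ψ₁ = 0.801
  ψ₁ = 0.801: g = -0.0313, g' = -1.253 → ψ₁ = 0.776
  ψ₁ = 0.776: g = -0.0009, g' = -1.185 → ψ₁ = 0.775
Converged at ψ₁ = 0.775.
Drum-1 compositions:
  A: x = 0.070, y = 0.208
  B: x = 0.070, y = 0.200
  C: x = 0.200, y = 0.420
  D: x = 0.659, y = 0.171
Drum-2 feed = drum-1 vapor: z₂ = (0.2080, 0.2001, 0.4205, 0.1714).
Drum 2:
Newton iteration, ψ₂⁰ = 0.5:
  ψ₂ = 0.500: g = 0.1072, g' = -0.532 → ψ₂ = 0.701
  ψ₂ = 0.701: g = -0.0265, g' = -0.858 → ψ₂ = 0.671
  ψ₂ = 0.671: g = -0.0012, g' = -0.779 → ψ₂ = 0.669
Converged at ψ₂ = 0.669.
  A: x = 0.131, y = 0.246
  B: x = 0.131, y = 0.234
  C: x = 0.346, y = 0.457
  D: x = 0.391, y = 0.063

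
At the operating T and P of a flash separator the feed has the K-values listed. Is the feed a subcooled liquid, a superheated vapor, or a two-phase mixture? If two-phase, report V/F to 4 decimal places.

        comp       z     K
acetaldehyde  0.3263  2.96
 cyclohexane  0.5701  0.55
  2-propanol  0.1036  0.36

two-phase, V/F = 0.3344

ΣzᵢKᵢ = 1.3167; Σzᵢ/Kᵢ = 1.4346.
Both exceed 1, so a two-phase solution exists.
Rachford–Rice: g(ψ) = Σ zᵢ(Kᵢ−1)/(1+ψ(Kᵢ−1)) = 0.
Newton–Raphson from ψ = 0.5:
  ψ = 0.5000: g = -0.10553, g' = -0.6037 → ψ = 0.3252
  ψ = 0.3252: g = 0.00633, g' = -0.6936 → ψ = 0.3343
  ψ = 0.3343: g = 0.00003, g' = -0.6861 → ψ = 0.3344
Converged at ψ = 0.3344.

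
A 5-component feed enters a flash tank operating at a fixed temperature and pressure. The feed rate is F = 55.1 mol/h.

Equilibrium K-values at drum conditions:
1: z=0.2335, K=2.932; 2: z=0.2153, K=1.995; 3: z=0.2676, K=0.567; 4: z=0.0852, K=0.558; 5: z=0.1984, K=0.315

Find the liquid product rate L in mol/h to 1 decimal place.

Material balance + equilibrium reduce to Σ zᵢ(Kᵢ−1)/(1+β(Kᵢ−1)) = 0.
g(0) = ΣzᵢKᵢ − 1 = 0.3759 and g(1) = 1 − Σzᵢ/Kᵢ = -0.4420, so a root lies in (0, 1).
Newton iteration, β⁰ = 0.5:
  β = 0.5000: g = -0.03041, g' = -0.6450 → β = 0.4529
Converged at β = 0.4529.
Then V = β·F = 0.4529·55.1 = 25.0 mol/h and L = F − V = 30.1 mol/h.

L = 30.1 mol/h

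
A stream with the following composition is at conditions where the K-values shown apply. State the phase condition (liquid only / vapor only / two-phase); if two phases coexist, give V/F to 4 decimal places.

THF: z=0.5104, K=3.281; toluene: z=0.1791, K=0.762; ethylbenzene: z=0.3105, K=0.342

ΣzᵢKᵢ = 1.9173; Σzᵢ/Kᵢ = 1.2985.
Both exceed 1, so a two-phase solution exists.
Let ψ = V/F and solve Σ zᵢ(Kᵢ−1)/(1+ψ(Kᵢ−1)) = 0.
Iterate (Newton) starting at ψ = 0.5:
  ψ = 0.5000: g = 0.19103, g' = -0.8913 → ψ = 0.7143
  ψ = 0.7143: g = 0.00590, g' = -0.8775 → ψ = 0.7211
  ψ = 0.7211: g = -0.00001, g' = -0.8812 → ψ = 0.7210
Converged at ψ = 0.7210.

two-phase, V/F = 0.7210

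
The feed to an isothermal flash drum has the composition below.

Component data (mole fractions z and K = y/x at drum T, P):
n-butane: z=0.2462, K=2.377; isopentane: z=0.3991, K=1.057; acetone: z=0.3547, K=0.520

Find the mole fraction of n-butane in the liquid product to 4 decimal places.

x_n-butane = 0.1462

Newton–Raphson from β = 0.56:
  β = 0.5600: g = -0.01939, g' = -0.3029 → β = 0.4960
  β = 0.4960: g = 0.00010, g' = -0.3068 → β = 0.4963
Converged at β = 0.4963.
Compositions from xᵢ = zᵢ/(1+β(Kᵢ−1)), yᵢ = Kᵢxᵢ:
  n-butane: x = 0.1462, y = 0.3476
  isopentane: x = 0.3881, y = 0.4102
  acetone: x = 0.4656, y = 0.2421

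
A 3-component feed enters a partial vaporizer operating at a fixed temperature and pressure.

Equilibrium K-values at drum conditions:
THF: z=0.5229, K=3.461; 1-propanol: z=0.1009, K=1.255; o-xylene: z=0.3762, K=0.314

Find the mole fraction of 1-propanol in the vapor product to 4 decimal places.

y_1-propanol = 0.1075

Material balance + equilibrium reduce to Σ zᵢ(Kᵢ−1)/(1+β(Kᵢ−1)) = 0.
Check two-phase: ΣzᵢKᵢ = 2.0545 > 1 and Σzᵢ/Kᵢ = 1.4296 > 1, so g(0) = 1.0545 > 0 and g(1) = -0.4296 < 0.
Newton–Raphson from β = 0.63:
  β = 0.6300: g = 0.07223, g' = -1.0408 → β = 0.6994
  β = 0.6994: g = -0.00136, g' = -1.0866 → β = 0.6981
Converged at β = 0.6981.
Compositions from xᵢ = zᵢ/(1+β(Kᵢ−1)), yᵢ = Kᵢxᵢ:
  THF: x = 0.1924, y = 0.6658
  1-propanol: x = 0.0857, y = 0.1075
  o-xylene: x = 0.7220, y = 0.2267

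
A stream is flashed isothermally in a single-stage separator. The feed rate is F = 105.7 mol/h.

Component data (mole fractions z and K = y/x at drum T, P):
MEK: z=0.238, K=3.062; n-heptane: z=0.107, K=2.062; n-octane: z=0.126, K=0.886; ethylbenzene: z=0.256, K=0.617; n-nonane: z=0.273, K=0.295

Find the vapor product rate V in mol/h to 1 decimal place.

Rachford–Rice: g(V/F) = Σ zᵢ(Kᵢ−1)/(1+V/F(Kᵢ−1)) = 0.
Check two-phase: ΣzᵢKᵢ = 1.300 > 1 and Σzᵢ/Kᵢ = 1.612 > 1, so g(0) = 0.300 > 0 and g(1) = -0.612 < 0.
Iterate (Newton) starting at V/F = 0.5:
  V/F = 0.500: g = -0.1179, g' = -0.680 → V/F = 0.327
Converged at V/F = 0.327.
Then V = V/F·F = 0.3275·105.7 = 34.6 mol/h and L = F − V = 71.1 mol/h.

V = 34.6 mol/h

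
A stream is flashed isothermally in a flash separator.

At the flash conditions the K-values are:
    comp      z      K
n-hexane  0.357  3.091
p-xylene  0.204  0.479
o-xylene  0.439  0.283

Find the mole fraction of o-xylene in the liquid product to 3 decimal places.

Rachford–Rice: g(ψ) = Σ zᵢ(Kᵢ−1)/(1+ψ(Kᵢ−1)) = 0.
Feasibility: ΣzᵢKᵢ = 1.325, Σzᵢ/Kᵢ = 2.093 — both > 1, two phases present.
Newton iteration, ψ⁰ = 0.46:
  ψ = 0.460: g = -0.2290, g' = -1.004 → ψ = 0.232
  ψ = 0.232: g = 0.0043, g' = -1.104 → ψ = 0.236
Converged at ψ = 0.236.
Compositions from xᵢ = zᵢ/(1+ψ(Kᵢ−1)), yᵢ = Kᵢxᵢ:
  n-hexane: x = 0.239, y = 0.739
  p-xylene: x = 0.233, y = 0.111
  o-xylene: x = 0.528, y = 0.150

x_o-xylene = 0.528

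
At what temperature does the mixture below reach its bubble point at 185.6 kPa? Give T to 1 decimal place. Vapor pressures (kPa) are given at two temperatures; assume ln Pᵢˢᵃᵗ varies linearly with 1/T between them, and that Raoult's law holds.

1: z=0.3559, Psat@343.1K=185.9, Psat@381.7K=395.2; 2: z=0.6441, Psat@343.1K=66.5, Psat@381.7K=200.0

T = 364.9 K

Bubble-point temperature: ΣzᵢPᵢˢᵃᵗ(T) = P. Interpolate ln Pᵢˢᵃᵗ = aᵢ + bᵢ/T.
  T = 343.1 K: ΣzᵢPᵢˢᵃᵗ = 108.99 kPa
  T = 381.7 K: ΣzᵢPᵢˢᵃᵗ = 269.47 kPa
  T = 362.4 K: ΣzᵢPᵢˢᵃᵗ = 174.91 kPa
  T = 372.0 K: ΣzᵢPᵢˢᵃᵗ = 217.90 kPa
  T = 367.2 K: ΣzᵢPᵢˢᵃᵗ = 195.47 kPa
  T = 364.8 K: ΣzᵢPᵢˢᵃᵗ = 184.96 kPa
Interpolating between 364.8 K and 367.2 K gives T ≈ 364.9 K.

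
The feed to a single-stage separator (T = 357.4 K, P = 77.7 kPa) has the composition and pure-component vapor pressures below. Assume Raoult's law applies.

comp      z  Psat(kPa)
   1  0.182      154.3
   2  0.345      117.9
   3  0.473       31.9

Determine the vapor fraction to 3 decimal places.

ψ = 0.189

Raoult's law: Kᵢ = Pᵢˢᵃᵗ/P = Pᵢˢᵃᵗ/77.7.
  K_1 = 154.3/77.7 = 1.98584, K_2 = 117.9/77.7 = 1.51737, K_3 = 31.9/77.7 = 0.41055
Newton iteration, ψ⁰ = 0.52:
  ψ = 0.520: g = -0.1428, g' = -0.476 → ψ = 0.220
  ψ = 0.220: g = -0.0128, g' = -0.411 → ψ = 0.189
Converged at ψ = 0.189.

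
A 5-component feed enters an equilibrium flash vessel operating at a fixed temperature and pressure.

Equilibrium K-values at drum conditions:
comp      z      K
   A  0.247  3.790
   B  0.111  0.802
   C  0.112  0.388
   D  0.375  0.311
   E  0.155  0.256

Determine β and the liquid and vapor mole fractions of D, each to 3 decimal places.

β = 0.128, x_D = 0.411, y_D = 0.128

Rachford–Rice: g(β) = Σ zᵢ(Kᵢ−1)/(1+β(Kᵢ−1)) = 0.
Feasibility: ΣzᵢKᵢ = 1.225, Σzᵢ/Kᵢ = 2.303 — both > 1, two phases present.
Newton iteration, β⁰ = 0.5:
  β = 0.500: g = -0.4132, g' = -1.060 → β = 0.110
  β = 0.110: g = 0.0262, g' = -1.489 → β = 0.128
Converged at β = 0.128.
Compositions from xᵢ = zᵢ/(1+β(Kᵢ−1)), yᵢ = Kᵢxᵢ:
  A: x = 0.182, y = 0.690
  B: x = 0.114, y = 0.091
  C: x = 0.122, y = 0.047
  D: x = 0.411, y = 0.128
  E: x = 0.171, y = 0.044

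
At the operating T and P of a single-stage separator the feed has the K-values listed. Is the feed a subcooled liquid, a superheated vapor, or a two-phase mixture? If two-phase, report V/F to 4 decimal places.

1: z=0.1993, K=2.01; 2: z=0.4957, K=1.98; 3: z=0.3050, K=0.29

ΣzᵢKᵢ = 1.4705; Σzᵢ/Kᵢ = 1.4012.
Both exceed 1, so a two-phase solution exists.
Newton iteration, ψ⁰ = 0.5:
  ψ = 0.5000: g = 0.12404, g' = -0.6738 → ψ = 0.6841
  ψ = 0.6841: g = -0.01121, g' = -0.8230 → ψ = 0.6705
  ψ = 0.6705: g = -0.00012, g' = -0.8057 → ψ = 0.6703
Converged at ψ = 0.6703.

two-phase, V/F = 0.6703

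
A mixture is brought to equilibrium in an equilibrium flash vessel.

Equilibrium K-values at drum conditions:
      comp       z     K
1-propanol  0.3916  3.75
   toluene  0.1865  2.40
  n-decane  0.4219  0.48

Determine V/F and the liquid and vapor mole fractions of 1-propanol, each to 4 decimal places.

V/F = 0.9180, x_1-propanol = 0.1111, y_1-propanol = 0.4166

Material balance + equilibrium reduce to Σ zᵢ(Kᵢ−1)/(1+V/F(Kᵢ−1)) = 0.
Feasibility: ΣzᵢKᵢ = 2.1186, Σzᵢ/Kᵢ = 1.0611 — both > 1, two phases present.
Newton–Raphson from V/F = 0.53:
  V/F = 0.5300: g = 0.28524, g' = -0.8282 → V/F = 0.8744
  V/F = 0.8744: g = 0.03138, g' = -0.7130 → V/F = 0.9184
  V/F = 0.9184: g = -0.00027, g' = -0.7262 → V/F = 0.9180
Converged at V/F = 0.9180.
Compositions from xᵢ = zᵢ/(1+V/F(Kᵢ−1)), yᵢ = Kᵢxᵢ:
  1-propanol: x = 0.1111, y = 0.4166
  toluene: x = 0.0816, y = 0.1959
  n-decane: x = 0.8073, y = 0.3875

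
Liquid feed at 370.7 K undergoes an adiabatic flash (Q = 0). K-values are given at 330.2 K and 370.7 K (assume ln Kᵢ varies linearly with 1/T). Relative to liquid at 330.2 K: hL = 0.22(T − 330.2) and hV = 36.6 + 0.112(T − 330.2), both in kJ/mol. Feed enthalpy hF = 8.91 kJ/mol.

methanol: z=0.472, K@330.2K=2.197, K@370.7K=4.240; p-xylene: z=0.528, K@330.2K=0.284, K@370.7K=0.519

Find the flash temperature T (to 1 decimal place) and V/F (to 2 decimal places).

T = 331.3 K, V/F = 0.24

Adiabatic flash: solve Rachford–Rice at each trial T, then check hF = ψ·hV(T) + (1−ψ)·hL(T).
  T = 330.2 K: K = (2.197, 0.284), RR gives ψ = 0.218, H_out = 7.983 kJ/mol
  T = 370.7 K: K = (4.240, 0.519), RR gives ψ = 0.818, H_out = 35.281 kJ/mol
  T = 350.4 K: K = (3.108, 0.390), RR gives ψ = 0.524, H_out = 22.472 kJ/mol
  T = 340.3 K: K = (2.627, 0.335), RR gives ψ = 0.385, H_out = 15.882 kJ/mol
  T = 335.2 K: K = (2.403, 0.308), RR gives ψ = 0.306, H_out = 12.141 kJ/mol
  T = 332.7 K: K = (2.299, 0.296), RR gives ψ = 0.264, H_out = 10.137 kJ/mol
  T = 331.4 K: K = (2.245, 0.290), RR gives ψ = 0.241, H_out = 9.038 kJ/mol
Linear interpolation between T = 330.2 (H_out = 7.983) and T = 331.4 (H_out = 9.038) on hF = 8.91 gives T ≈ 331.3 K, at which ψ = 0.24.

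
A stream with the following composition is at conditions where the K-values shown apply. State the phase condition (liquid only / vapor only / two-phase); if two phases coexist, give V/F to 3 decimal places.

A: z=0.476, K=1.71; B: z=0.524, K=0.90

ΣzᵢKᵢ = 1.286; Σzᵢ/Kᵢ = 0.861.
Since Σzᵢ/Kᵢ < 1 the mixture is above its dew point — single vapor phase.

vapor only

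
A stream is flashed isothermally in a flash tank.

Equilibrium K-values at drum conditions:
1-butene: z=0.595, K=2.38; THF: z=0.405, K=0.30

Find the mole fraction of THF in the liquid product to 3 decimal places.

Let ψ = V/F and solve Σ zᵢ(Kᵢ−1)/(1+ψ(Kᵢ−1)) = 0.
Check two-phase: ΣzᵢKᵢ = 1.538 > 1 and Σzᵢ/Kᵢ = 1.600 > 1, so g(0) = 0.538 > 0 and g(1) = -0.600 < 0.
Binary case is linear: z₁(K₁−1)(1+ψ(K₂−1)) + z₂(K₂−1)(1+ψ(K₁−1)) = 0
⇒ ψ = [z₁(K₁−1)+z₂(K₂−1)] / [−(K₁−1)(K₂−1)] = 0.5376/0.9660 = 0.557
Compositions from xᵢ = zᵢ/(1+ψ(Kᵢ−1)), yᵢ = Kᵢxᵢ:
  1-butene: x = 0.337, y = 0.801
  THF: x = 0.663, y = 0.199

x_THF = 0.663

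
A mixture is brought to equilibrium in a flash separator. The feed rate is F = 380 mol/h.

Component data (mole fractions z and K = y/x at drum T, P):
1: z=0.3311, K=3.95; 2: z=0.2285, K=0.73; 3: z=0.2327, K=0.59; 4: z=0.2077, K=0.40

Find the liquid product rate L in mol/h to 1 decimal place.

Newton iteration, V/F⁰ = 0.47:
  V/F = 0.4700: g = 0.04687, g' = -0.7328 → V/F = 0.5340
  V/F = 0.5340: g = 0.00169, g' = -0.6832 → V/F = 0.5364
Converged at V/F = 0.5364.
Then V = V/F·F = 0.5364·380 = 203.8 mol/h and L = F − V = 176.2 mol/h.

L = 176.2 mol/h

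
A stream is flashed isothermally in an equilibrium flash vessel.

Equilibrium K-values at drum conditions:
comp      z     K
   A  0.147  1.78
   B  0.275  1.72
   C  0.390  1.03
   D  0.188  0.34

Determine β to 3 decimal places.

β = 0.664

Iterate (Newton) starting at β = 0.5:
  β = 0.500: g = 0.0544, g' = -0.306 → β = 0.678
  β = 0.678: g = -0.0050, g' = -0.371 → β = 0.664
Converged at β = 0.664.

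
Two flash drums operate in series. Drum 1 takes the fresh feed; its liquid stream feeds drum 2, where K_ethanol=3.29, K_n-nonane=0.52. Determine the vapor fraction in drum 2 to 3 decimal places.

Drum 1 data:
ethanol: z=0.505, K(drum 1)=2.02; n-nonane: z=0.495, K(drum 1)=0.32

Drum 1:
Rachford–Rice: g(ψ₁) = Σ zᵢ(Kᵢ−1)/(1+ψ₁(Kᵢ−1)) = 0.
Check two-phase: ΣzᵢKᵢ = 1.179 > 1 and Σzᵢ/Kᵢ = 1.797 > 1, so g(0) = 0.179 > 0 and g(1) = -0.797 < 0.
Binary case is linear: z₁(K₁−1)(1+ψ₁(K₂−1)) + z₂(K₂−1)(1+ψ₁(K₁−1)) = 0
⇒ ψ₁ = [z₁(K₁−1)+z₂(K₂−1)] / [−(K₁−1)(K₂−1)] = 0.1785/0.6936 = 0.257
Drum-1 compositions:
  ethanol: x = 0.400, y = 0.808
  n-nonane: x = 0.600, y = 0.192
Drum-2 feed = drum-1 liquid: z₂ = (0.4000, 0.6000).
Drum 2:
Rachford–Rice: g(ψ₂) = Σ zᵢ(Kᵢ−1)/(1+ψ₂(Kᵢ−1)) = 0.
Feasibility: ΣzᵢKᵢ = 1.628, Σzᵢ/Kᵢ = 1.275 — both > 1, two phases present.
Binary case is linear: z₁(K₁−1)(1+ψ₂(K₂−1)) + z₂(K₂−1)(1+ψ₂(K₁−1)) = 0
⇒ ψ₂ = [z₁(K₁−1)+z₂(K₂−1)] / [−(K₁−1)(K₂−1)] = 0.6280/1.0992 = 0.571
  ethanol: x = 0.173, y = 0.570
  n-nonane: x = 0.827, y = 0.430

V/F (drum 2) = 0.571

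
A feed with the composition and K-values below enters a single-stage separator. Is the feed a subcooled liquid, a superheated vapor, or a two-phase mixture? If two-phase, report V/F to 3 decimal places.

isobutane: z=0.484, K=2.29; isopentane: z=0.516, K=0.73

superheated vapor

ΣzᵢKᵢ = 1.485; Σzᵢ/Kᵢ = 0.918.
Since Σzᵢ/Kᵢ < 1 the mixture is above its dew point — single vapor phase.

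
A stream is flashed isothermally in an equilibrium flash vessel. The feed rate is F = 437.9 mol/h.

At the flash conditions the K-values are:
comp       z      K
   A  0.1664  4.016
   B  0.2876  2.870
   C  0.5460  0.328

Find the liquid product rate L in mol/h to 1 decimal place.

L = 249.4 mol/h

Rachford–Rice: g(ψ) = Σ zᵢ(Kᵢ−1)/(1+ψ(Kᵢ−1)) = 0.
Check two-phase: ΣzᵢKᵢ = 1.6728 > 1 and Σzᵢ/Kᵢ = 1.8063 > 1, so g(0) = 0.6728 > 0 and g(1) = -0.8063 < 0.
Iterate (Newton) starting at ψ = 0.5:
  ψ = 0.5000: g = -0.07453, g' = -1.0685 → ψ = 0.4302
  ψ = 0.4302: g = 0.00032, g' = -1.0835 → ψ = 0.4305
Converged at ψ = 0.4305.
Then V = ψ·F = 0.4305·437.9 = 188.5 mol/h and L = F − V = 249.4 mol/h.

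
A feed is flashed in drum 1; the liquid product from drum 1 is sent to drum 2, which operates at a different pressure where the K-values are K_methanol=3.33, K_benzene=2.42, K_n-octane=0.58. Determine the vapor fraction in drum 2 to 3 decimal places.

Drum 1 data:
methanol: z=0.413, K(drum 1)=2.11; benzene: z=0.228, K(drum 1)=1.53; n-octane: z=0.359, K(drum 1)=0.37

Drum 1:
Iterate (Newton) starting at ψ₁ = 0.32:
  ψ₁ = 0.320: g = 0.1583, g' = -0.547 → ψ₁ = 0.609
  ψ₁ = 0.609: g = -0.0022, g' = -0.593 → ψ₁ = 0.605
Converged at ψ₁ = 0.605.
Drum-1 compositions:
  methanol: x = 0.247, y = 0.521
  benzene: x = 0.173, y = 0.264
  n-octane: x = 0.580, y = 0.215
Drum-2 feed = drum-1 liquid: z₂ = (0.2470, 0.1726, 0.5804).
Drum 2:
Rachford–Rice: g(ψ₂) = Σ zᵢ(Kᵢ−1)/(1+ψ₂(Kᵢ−1)) = 0.
Check two-phase: ΣzᵢKᵢ = 1.577 > 1 and Σzᵢ/Kᵢ = 1.146 > 1, so g(0) = 0.577 > 0 and g(1) = -0.146 < 0.
Newton iteration, ψ₂⁰ = 0.42:
  ψ₂ = 0.420: g = 0.1484, g' = -0.630 → ψ₂ = 0.656
  ψ₂ = 0.656: g = 0.0182, g' = -0.498 → ψ₂ = 0.692
  ψ₂ = 0.692: g = 0.0002, g' = -0.488 → ψ₂ = 0.693
Converged at ψ₂ = 0.693.
  methanol: x = 0.095, y = 0.315
  benzene: x = 0.087, y = 0.211
  n-octane: x = 0.818, y = 0.475

V/F (drum 2) = 0.693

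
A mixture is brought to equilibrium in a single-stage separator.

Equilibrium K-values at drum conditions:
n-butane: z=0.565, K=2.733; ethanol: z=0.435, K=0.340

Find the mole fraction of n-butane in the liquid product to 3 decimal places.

Newton iteration, ψ⁰ = 0.5:
  ψ = 0.500: g = 0.0961, g' = -0.909 → ψ = 0.606
  ψ = 0.606: g = -0.0006, g' = -0.930 → ψ = 0.605
Converged at ψ = 0.605.
Compositions from xᵢ = zᵢ/(1+ψ(Kᵢ−1)), yᵢ = Kᵢxᵢ:
  n-butane: x = 0.276, y = 0.754
  ethanol: x = 0.724, y = 0.246

x_n-butane = 0.276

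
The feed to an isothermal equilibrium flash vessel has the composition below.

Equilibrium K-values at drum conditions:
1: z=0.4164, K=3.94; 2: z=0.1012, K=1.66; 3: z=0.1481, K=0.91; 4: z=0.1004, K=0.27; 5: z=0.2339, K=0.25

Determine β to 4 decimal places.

β = 0.6246

Material balance + equilibrium reduce to Σ zᵢ(Kᵢ−1)/(1+β(Kᵢ−1)) = 0.
Feasibility: ΣzᵢKᵢ = 2.0290, Σzᵢ/Kᵢ = 1.6368 — both > 1, two phases present.
Newton–Raphson from β = 0.5:
  β = 0.5000: g = 0.13580, g' = -1.0857 → β = 0.6251
  β = 0.6251: g = -0.00048, g' = -1.1177 → β = 0.6246
Converged at β = 0.6246.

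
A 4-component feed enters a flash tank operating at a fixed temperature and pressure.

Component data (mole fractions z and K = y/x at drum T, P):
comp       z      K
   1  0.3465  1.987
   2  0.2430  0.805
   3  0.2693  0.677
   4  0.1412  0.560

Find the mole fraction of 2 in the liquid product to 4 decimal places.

Material balance + equilibrium reduce to Σ zᵢ(Kᵢ−1)/(1+ψ(Kᵢ−1)) = 0.
g(0) = ΣzᵢKᵢ − 1 = 0.1455 and g(1) = 1 − Σzᵢ/Kᵢ = -0.1262, so a root lies in (0, 1).
Newton iteration, ψ⁰ = 0.6:
  ψ = 0.6000: g = -0.03118, g' = -0.2387 → ψ = 0.4694
  ψ = 0.4694: g = 0.00073, g' = -0.2513 → ψ = 0.4723
Converged at ψ = 0.4723.
Compositions from xᵢ = zᵢ/(1+ψ(Kᵢ−1)), yᵢ = Kᵢxᵢ:
  1: x = 0.2363, y = 0.4696
  2: x = 0.2677, y = 0.2155
  3: x = 0.3178, y = 0.2151
  4: x = 0.1782, y = 0.0998

x_2 = 0.2677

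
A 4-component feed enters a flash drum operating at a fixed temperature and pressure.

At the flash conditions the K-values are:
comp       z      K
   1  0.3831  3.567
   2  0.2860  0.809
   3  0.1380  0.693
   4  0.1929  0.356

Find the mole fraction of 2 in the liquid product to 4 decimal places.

x_2 = 0.3311

Material balance + equilibrium reduce to Σ zᵢ(Kᵢ−1)/(1+V/F(Kᵢ−1)) = 0.
Feasibility: ΣzᵢKᵢ = 1.7622, Σzᵢ/Kᵢ = 1.2019 — both > 1, two phases present.
Iterate (Newton) starting at V/F = 0.5:
  V/F = 0.5000: g = 0.13699, g' = -0.6891 → V/F = 0.6988
  V/F = 0.6988: g = 0.00914, g' = -0.6229 → V/F = 0.7135
Converged at V/F = 0.7135.
Compositions from xᵢ = zᵢ/(1+V/F(Kᵢ−1)), yᵢ = Kᵢxᵢ:
  1: x = 0.1353, y = 0.4826
  2: x = 0.3311, y = 0.2679
  3: x = 0.1767, y = 0.1225
  4: x = 0.3569, y = 0.1270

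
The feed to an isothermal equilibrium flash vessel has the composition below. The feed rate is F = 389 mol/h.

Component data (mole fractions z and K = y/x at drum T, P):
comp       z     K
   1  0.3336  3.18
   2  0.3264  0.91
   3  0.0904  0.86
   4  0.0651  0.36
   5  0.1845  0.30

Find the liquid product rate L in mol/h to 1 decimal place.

Rachford–Rice: g(ψ) = Σ zᵢ(Kᵢ−1)/(1+ψ(Kᵢ−1)) = 0.
Feasibility: ΣzᵢKᵢ = 1.5144, Σzᵢ/Kᵢ = 1.3645 — both > 1, two phases present.
Newton iteration, ψ⁰ = 0.51:
  ψ = 0.5100: g = 0.03725, g' = -0.6379 → ψ = 0.5684
  ψ = 0.5684: g = 0.00011, g' = -0.6365 → ψ = 0.5686
Converged at ψ = 0.5686.
Then V = ψ·F = 0.5686·389 = 221.2 mol/h and L = F − V = 167.8 mol/h.

L = 167.8 mol/h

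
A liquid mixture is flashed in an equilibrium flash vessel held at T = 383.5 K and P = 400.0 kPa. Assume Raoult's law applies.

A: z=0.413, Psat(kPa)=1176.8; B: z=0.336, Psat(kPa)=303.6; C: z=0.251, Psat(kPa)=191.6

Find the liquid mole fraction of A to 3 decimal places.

Raoult's law: Kᵢ = Pᵢˢᵃᵗ/P = Pᵢˢᵃᵗ/400.0.
  K_A = 1176.8/400.0 = 2.94200, K_B = 303.6/400.0 = 0.75900, K_C = 191.6/400.0 = 0.47900
Material balance + equilibrium reduce to Σ zᵢ(Kᵢ−1)/(1+ψ(Kᵢ−1)) = 0.
Check two-phase: ΣzᵢKᵢ = 1.590 > 1 and Σzᵢ/Kᵢ = 1.107 > 1, so g(0) = 0.590 > 0 and g(1) = -0.107 < 0.
Newton–Raphson from ψ = 0.54:
  ψ = 0.540: g = 0.1164, g' = -0.529 → ψ = 0.760
  ψ = 0.760: g = 0.0082, g' = -0.470 → ψ = 0.778
Converged at ψ = 0.778.
Compositions from xᵢ = zᵢ/(1+ψ(Kᵢ−1)), yᵢ = Kᵢxᵢ:
  A: x = 0.165, y = 0.484
  B: x = 0.414, y = 0.314
  C: x = 0.422, y = 0.202

x_A = 0.165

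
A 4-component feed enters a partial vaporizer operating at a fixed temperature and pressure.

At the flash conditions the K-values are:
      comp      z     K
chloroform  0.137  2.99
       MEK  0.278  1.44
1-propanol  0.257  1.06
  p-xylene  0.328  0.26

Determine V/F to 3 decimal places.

Newton–Raphson from V/F = 0.59:
  V/F = 0.590: g = -0.1934, g' = -0.715 → V/F = 0.320
  V/F = 0.320: g = -0.0289, g' = -0.553 → V/F = 0.267
Converged at V/F = 0.267.

V/F = 0.267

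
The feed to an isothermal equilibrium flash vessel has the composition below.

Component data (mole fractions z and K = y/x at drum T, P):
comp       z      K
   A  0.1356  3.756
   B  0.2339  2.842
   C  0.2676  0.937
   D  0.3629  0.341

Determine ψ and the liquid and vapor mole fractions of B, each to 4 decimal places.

ψ = 0.5098, x_B = 0.1206, y_B = 0.3428

Material balance + equilibrium reduce to Σ zᵢ(Kᵢ−1)/(1+ψ(Kᵢ−1)) = 0.
Check two-phase: ΣzᵢKᵢ = 1.5485 > 1 and Σzᵢ/Kᵢ = 1.4682 > 1, so g(0) = 0.5485 > 0 and g(1) = -0.4682 < 0.
Iterate (Newton) starting at ψ = 0.5:
  ψ = 0.5000: g = 0.00735, g' = -0.7489 → ψ = 0.5098
Converged at ψ = 0.5098.
Compositions from xᵢ = zᵢ/(1+ψ(Kᵢ−1)), yᵢ = Kᵢxᵢ:
  A: x = 0.0564, y = 0.2118
  B: x = 0.1206, y = 0.3428
  C: x = 0.2765, y = 0.2591
  D: x = 0.5465, y = 0.1864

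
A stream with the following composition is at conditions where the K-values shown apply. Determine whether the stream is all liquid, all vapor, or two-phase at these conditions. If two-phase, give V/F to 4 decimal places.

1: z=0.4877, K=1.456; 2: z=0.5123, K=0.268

all liquid

ΣzᵢKᵢ = 0.8474; Σzᵢ/Kᵢ = 2.2465.
Since ΣzᵢKᵢ < 1 the mixture is below its bubble point — single liquid phase.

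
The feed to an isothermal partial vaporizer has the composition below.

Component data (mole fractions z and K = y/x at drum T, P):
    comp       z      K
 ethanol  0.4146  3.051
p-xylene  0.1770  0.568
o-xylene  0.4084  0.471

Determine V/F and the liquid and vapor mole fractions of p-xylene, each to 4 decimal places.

Material balance + equilibrium reduce to Σ zᵢ(Kᵢ−1)/(1+V/F(Kᵢ−1)) = 0.
Check two-phase: ΣzᵢKᵢ = 1.5578 > 1 and Σzᵢ/Kᵢ = 1.3146 > 1, so g(0) = 0.5578 > 0 and g(1) = -0.3146 < 0.
Newton iteration, V/F⁰ = 0.56:
  V/F = 0.5600: g = -0.01208, g' = -0.6660 → V/F = 0.5419
Converged at V/F = 0.5419.
Compositions from xᵢ = zᵢ/(1+V/F(Kᵢ−1)), yᵢ = Kᵢxᵢ:
  ethanol: x = 0.1963, y = 0.5991
  p-xylene: x = 0.2311, y = 0.1313
  o-xylene: x = 0.5725, y = 0.2697

V/F = 0.5419, x_p-xylene = 0.2311, y_p-xylene = 0.1313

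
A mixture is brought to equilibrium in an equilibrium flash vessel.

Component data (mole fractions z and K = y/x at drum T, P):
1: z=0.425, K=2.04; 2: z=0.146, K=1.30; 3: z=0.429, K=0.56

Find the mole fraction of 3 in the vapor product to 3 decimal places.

y_3 = 0.360

Rachford–Rice: g(ψ) = Σ zᵢ(Kᵢ−1)/(1+ψ(Kᵢ−1)) = 0.
g(0) = ΣzᵢKᵢ − 1 = 0.297 and g(1) = 1 − Σzᵢ/Kᵢ = -0.087, so a root lies in (0, 1).
Iterate (Newton) starting at ψ = 0.7:
  ψ = 0.700: g = 0.0192, g' = -0.336 → ψ = 0.757
Converged at ψ = 0.757.
Compositions from xᵢ = zᵢ/(1+ψ(Kᵢ−1)), yᵢ = Kᵢxᵢ:
  1: x = 0.238, y = 0.485
  2: x = 0.119, y = 0.155
  3: x = 0.643, y = 0.360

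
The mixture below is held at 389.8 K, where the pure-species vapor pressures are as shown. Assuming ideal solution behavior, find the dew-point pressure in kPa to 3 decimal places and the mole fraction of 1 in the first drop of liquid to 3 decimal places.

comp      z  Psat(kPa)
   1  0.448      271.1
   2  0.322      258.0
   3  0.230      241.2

Pdew = 259.460 kPa, x_1 = 0.429

At the dew point ψ → 1, so Σzᵢ/Kᵢ = 1 with Kᵢ = Pᵢˢᵃᵗ/P ⇒ 1/P = Σzᵢ/Pᵢˢᵃᵗ.
1/P = 0.448/271.1 + 0.322/258.0 + 0.230/241.2 = 0.003854 ⇒ P = 259.460 kPa
xᵢ = zᵢP/Pᵢˢᵃᵗ ⇒ x_1 = 0.448·259.460/271.1 = 0.429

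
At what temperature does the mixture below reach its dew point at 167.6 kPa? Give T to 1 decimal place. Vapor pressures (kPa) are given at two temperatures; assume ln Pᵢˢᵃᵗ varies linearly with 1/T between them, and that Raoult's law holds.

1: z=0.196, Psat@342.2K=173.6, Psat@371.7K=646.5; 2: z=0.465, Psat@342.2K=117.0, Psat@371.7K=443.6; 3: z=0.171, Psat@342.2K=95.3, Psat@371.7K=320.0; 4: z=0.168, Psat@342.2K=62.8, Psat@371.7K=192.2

Dew-point temperature: Σzᵢ·P/Pᵢˢᵃᵗ(T) = 1. Interpolate ln Pᵢˢᵃᵗ = aᵢ + bᵢ/T.
  T = 342.2 K: ΣzᵢP/Pᵢˢᵃᵗ = 1.6044
  T = 371.7 K: ΣzᵢP/Pᵢˢᵃᵗ = 0.4626
  T = 356.9 K: ΣzᵢP/Pᵢˢᵃᵗ = 0.8405
  T = 349.5 K: ΣzᵢP/Pᵢˢᵃᵗ = 1.1556
  T = 353.2 K: ΣzᵢP/Pᵢˢᵃᵗ = 0.9838
  T = 351.4 K: ΣzᵢP/Pᵢˢᵃᵗ = 1.0635
Interpolating between 351.4 K and 353.2 K gives T ≈ 352.8 K.

T = 352.8 K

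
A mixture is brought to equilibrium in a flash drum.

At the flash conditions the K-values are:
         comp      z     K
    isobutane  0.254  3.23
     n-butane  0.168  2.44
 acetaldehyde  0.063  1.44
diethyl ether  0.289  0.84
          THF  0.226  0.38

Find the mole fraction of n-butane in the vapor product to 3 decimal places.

y_n-butane = 0.189

Rachford–Rice: g(ψ) = Σ zᵢ(Kᵢ−1)/(1+ψ(Kᵢ−1)) = 0.
Feasibility: ΣzᵢKᵢ = 1.650, Σzᵢ/Kᵢ = 1.130 — both > 1, two phases present.
Iterate (Newton) starting at ψ = 0.44:
  ψ = 0.440: g = 0.2148, g' = -0.634 → ψ = 0.779
  ψ = 0.779: g = 0.0178, g' = -0.587 → ψ = 0.809
Converged at ψ = 0.809.
Compositions from xᵢ = zᵢ/(1+ψ(Kᵢ−1)), yᵢ = Kᵢxᵢ:
  isobutane: x = 0.091, y = 0.293
  n-butane: x = 0.078, y = 0.189
  acetaldehyde: x = 0.046, y = 0.067
  diethyl ether: x = 0.332, y = 0.279
  THF: x = 0.453, y = 0.172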